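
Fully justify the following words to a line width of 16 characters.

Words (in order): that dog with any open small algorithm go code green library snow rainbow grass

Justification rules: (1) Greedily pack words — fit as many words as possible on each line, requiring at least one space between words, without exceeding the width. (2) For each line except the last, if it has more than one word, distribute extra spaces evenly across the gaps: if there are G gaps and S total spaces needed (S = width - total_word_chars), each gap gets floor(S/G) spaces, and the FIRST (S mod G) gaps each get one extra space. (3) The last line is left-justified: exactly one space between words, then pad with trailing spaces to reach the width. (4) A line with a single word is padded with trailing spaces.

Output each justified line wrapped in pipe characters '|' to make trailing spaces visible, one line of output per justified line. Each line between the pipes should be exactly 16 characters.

Answer: |that   dog  with|
|any  open  small|
|algorithm     go|
|code       green|
|library     snow|
|rainbow grass   |

Derivation:
Line 1: ['that', 'dog', 'with'] (min_width=13, slack=3)
Line 2: ['any', 'open', 'small'] (min_width=14, slack=2)
Line 3: ['algorithm', 'go'] (min_width=12, slack=4)
Line 4: ['code', 'green'] (min_width=10, slack=6)
Line 5: ['library', 'snow'] (min_width=12, slack=4)
Line 6: ['rainbow', 'grass'] (min_width=13, slack=3)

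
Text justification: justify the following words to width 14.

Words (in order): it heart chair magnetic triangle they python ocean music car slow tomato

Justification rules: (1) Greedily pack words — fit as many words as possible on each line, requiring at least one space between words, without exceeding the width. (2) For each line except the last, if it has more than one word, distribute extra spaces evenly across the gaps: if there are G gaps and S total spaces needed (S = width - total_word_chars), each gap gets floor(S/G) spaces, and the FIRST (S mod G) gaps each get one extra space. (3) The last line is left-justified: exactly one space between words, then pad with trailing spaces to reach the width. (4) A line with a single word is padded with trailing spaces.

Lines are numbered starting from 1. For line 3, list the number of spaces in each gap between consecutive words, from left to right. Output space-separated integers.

Answer: 2

Derivation:
Line 1: ['it', 'heart', 'chair'] (min_width=14, slack=0)
Line 2: ['magnetic'] (min_width=8, slack=6)
Line 3: ['triangle', 'they'] (min_width=13, slack=1)
Line 4: ['python', 'ocean'] (min_width=12, slack=2)
Line 5: ['music', 'car', 'slow'] (min_width=14, slack=0)
Line 6: ['tomato'] (min_width=6, slack=8)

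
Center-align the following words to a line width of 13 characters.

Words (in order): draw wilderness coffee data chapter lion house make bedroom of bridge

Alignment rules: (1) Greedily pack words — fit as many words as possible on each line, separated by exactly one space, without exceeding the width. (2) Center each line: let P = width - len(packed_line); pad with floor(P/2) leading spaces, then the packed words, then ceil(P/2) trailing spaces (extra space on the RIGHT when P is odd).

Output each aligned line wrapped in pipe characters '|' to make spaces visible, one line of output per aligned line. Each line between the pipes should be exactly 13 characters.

Line 1: ['draw'] (min_width=4, slack=9)
Line 2: ['wilderness'] (min_width=10, slack=3)
Line 3: ['coffee', 'data'] (min_width=11, slack=2)
Line 4: ['chapter', 'lion'] (min_width=12, slack=1)
Line 5: ['house', 'make'] (min_width=10, slack=3)
Line 6: ['bedroom', 'of'] (min_width=10, slack=3)
Line 7: ['bridge'] (min_width=6, slack=7)

Answer: |    draw     |
| wilderness  |
| coffee data |
|chapter lion |
| house make  |
| bedroom of  |
|   bridge    |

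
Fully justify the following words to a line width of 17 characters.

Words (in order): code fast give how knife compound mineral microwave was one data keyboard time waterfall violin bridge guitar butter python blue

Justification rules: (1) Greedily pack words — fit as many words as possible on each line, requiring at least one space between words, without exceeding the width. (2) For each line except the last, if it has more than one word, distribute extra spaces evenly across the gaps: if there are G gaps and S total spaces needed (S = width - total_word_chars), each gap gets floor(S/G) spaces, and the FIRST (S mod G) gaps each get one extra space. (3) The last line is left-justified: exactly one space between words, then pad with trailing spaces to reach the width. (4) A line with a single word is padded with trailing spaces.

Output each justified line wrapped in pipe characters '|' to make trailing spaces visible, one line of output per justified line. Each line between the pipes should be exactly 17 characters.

Line 1: ['code', 'fast', 'give'] (min_width=14, slack=3)
Line 2: ['how', 'knife'] (min_width=9, slack=8)
Line 3: ['compound', 'mineral'] (min_width=16, slack=1)
Line 4: ['microwave', 'was', 'one'] (min_width=17, slack=0)
Line 5: ['data', 'keyboard'] (min_width=13, slack=4)
Line 6: ['time', 'waterfall'] (min_width=14, slack=3)
Line 7: ['violin', 'bridge'] (min_width=13, slack=4)
Line 8: ['guitar', 'butter'] (min_width=13, slack=4)
Line 9: ['python', 'blue'] (min_width=11, slack=6)

Answer: |code   fast  give|
|how         knife|
|compound  mineral|
|microwave was one|
|data     keyboard|
|time    waterfall|
|violin     bridge|
|guitar     butter|
|python blue      |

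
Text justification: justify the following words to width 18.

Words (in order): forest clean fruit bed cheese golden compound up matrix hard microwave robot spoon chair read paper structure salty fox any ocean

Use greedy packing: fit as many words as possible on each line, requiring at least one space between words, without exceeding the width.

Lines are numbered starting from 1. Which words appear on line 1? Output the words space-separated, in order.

Answer: forest clean fruit

Derivation:
Line 1: ['forest', 'clean', 'fruit'] (min_width=18, slack=0)
Line 2: ['bed', 'cheese', 'golden'] (min_width=17, slack=1)
Line 3: ['compound', 'up', 'matrix'] (min_width=18, slack=0)
Line 4: ['hard', 'microwave'] (min_width=14, slack=4)
Line 5: ['robot', 'spoon', 'chair'] (min_width=17, slack=1)
Line 6: ['read', 'paper'] (min_width=10, slack=8)
Line 7: ['structure', 'salty'] (min_width=15, slack=3)
Line 8: ['fox', 'any', 'ocean'] (min_width=13, slack=5)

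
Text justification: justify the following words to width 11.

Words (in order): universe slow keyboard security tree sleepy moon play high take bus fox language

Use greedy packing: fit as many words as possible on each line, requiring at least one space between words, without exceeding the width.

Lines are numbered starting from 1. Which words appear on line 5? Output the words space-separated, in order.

Answer: tree sleepy

Derivation:
Line 1: ['universe'] (min_width=8, slack=3)
Line 2: ['slow'] (min_width=4, slack=7)
Line 3: ['keyboard'] (min_width=8, slack=3)
Line 4: ['security'] (min_width=8, slack=3)
Line 5: ['tree', 'sleepy'] (min_width=11, slack=0)
Line 6: ['moon', 'play'] (min_width=9, slack=2)
Line 7: ['high', 'take'] (min_width=9, slack=2)
Line 8: ['bus', 'fox'] (min_width=7, slack=4)
Line 9: ['language'] (min_width=8, slack=3)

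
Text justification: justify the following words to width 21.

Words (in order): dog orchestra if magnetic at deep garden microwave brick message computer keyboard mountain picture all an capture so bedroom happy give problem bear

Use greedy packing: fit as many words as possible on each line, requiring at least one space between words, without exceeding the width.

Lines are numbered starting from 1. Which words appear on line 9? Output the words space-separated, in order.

Line 1: ['dog', 'orchestra', 'if'] (min_width=16, slack=5)
Line 2: ['magnetic', 'at', 'deep'] (min_width=16, slack=5)
Line 3: ['garden', 'microwave'] (min_width=16, slack=5)
Line 4: ['brick', 'message'] (min_width=13, slack=8)
Line 5: ['computer', 'keyboard'] (min_width=17, slack=4)
Line 6: ['mountain', 'picture', 'all'] (min_width=20, slack=1)
Line 7: ['an', 'capture', 'so', 'bedroom'] (min_width=21, slack=0)
Line 8: ['happy', 'give', 'problem'] (min_width=18, slack=3)
Line 9: ['bear'] (min_width=4, slack=17)

Answer: bear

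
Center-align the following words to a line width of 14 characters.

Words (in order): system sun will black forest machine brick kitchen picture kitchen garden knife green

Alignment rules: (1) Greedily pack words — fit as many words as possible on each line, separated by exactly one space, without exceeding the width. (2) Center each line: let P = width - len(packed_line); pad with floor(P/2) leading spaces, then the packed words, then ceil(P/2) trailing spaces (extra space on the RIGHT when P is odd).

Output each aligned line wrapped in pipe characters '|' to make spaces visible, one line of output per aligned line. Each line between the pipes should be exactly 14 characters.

Line 1: ['system', 'sun'] (min_width=10, slack=4)
Line 2: ['will', 'black'] (min_width=10, slack=4)
Line 3: ['forest', 'machine'] (min_width=14, slack=0)
Line 4: ['brick', 'kitchen'] (min_width=13, slack=1)
Line 5: ['picture'] (min_width=7, slack=7)
Line 6: ['kitchen', 'garden'] (min_width=14, slack=0)
Line 7: ['knife', 'green'] (min_width=11, slack=3)

Answer: |  system sun  |
|  will black  |
|forest machine|
|brick kitchen |
|   picture    |
|kitchen garden|
| knife green  |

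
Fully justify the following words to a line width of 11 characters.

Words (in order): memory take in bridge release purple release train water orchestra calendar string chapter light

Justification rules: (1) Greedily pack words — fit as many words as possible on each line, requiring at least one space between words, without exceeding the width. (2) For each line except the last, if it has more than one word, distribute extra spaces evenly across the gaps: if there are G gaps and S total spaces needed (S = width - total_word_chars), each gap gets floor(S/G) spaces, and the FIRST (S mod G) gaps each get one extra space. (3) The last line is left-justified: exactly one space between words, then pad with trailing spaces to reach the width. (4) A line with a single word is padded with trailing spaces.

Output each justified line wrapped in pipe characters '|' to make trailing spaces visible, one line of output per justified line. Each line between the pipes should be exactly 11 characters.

Line 1: ['memory', 'take'] (min_width=11, slack=0)
Line 2: ['in', 'bridge'] (min_width=9, slack=2)
Line 3: ['release'] (min_width=7, slack=4)
Line 4: ['purple'] (min_width=6, slack=5)
Line 5: ['release'] (min_width=7, slack=4)
Line 6: ['train', 'water'] (min_width=11, slack=0)
Line 7: ['orchestra'] (min_width=9, slack=2)
Line 8: ['calendar'] (min_width=8, slack=3)
Line 9: ['string'] (min_width=6, slack=5)
Line 10: ['chapter'] (min_width=7, slack=4)
Line 11: ['light'] (min_width=5, slack=6)

Answer: |memory take|
|in   bridge|
|release    |
|purple     |
|release    |
|train water|
|orchestra  |
|calendar   |
|string     |
|chapter    |
|light      |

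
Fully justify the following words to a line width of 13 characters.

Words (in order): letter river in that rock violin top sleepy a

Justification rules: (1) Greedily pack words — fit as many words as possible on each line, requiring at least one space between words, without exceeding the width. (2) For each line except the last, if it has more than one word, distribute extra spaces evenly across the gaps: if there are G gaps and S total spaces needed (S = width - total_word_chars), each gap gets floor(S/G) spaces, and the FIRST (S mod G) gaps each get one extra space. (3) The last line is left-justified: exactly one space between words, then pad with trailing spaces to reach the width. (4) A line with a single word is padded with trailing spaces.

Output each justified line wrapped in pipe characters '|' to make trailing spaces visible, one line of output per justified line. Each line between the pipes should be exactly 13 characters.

Line 1: ['letter', 'river'] (min_width=12, slack=1)
Line 2: ['in', 'that', 'rock'] (min_width=12, slack=1)
Line 3: ['violin', 'top'] (min_width=10, slack=3)
Line 4: ['sleepy', 'a'] (min_width=8, slack=5)

Answer: |letter  river|
|in  that rock|
|violin    top|
|sleepy a     |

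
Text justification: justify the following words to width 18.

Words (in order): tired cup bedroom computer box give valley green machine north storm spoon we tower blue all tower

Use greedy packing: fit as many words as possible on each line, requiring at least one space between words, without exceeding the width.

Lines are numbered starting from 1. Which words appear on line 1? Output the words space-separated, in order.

Answer: tired cup bedroom

Derivation:
Line 1: ['tired', 'cup', 'bedroom'] (min_width=17, slack=1)
Line 2: ['computer', 'box', 'give'] (min_width=17, slack=1)
Line 3: ['valley', 'green'] (min_width=12, slack=6)
Line 4: ['machine', 'north'] (min_width=13, slack=5)
Line 5: ['storm', 'spoon', 'we'] (min_width=14, slack=4)
Line 6: ['tower', 'blue', 'all'] (min_width=14, slack=4)
Line 7: ['tower'] (min_width=5, slack=13)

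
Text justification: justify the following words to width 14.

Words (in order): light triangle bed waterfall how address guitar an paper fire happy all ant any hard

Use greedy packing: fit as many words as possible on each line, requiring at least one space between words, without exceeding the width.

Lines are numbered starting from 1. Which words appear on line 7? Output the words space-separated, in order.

Answer: any hard

Derivation:
Line 1: ['light', 'triangle'] (min_width=14, slack=0)
Line 2: ['bed', 'waterfall'] (min_width=13, slack=1)
Line 3: ['how', 'address'] (min_width=11, slack=3)
Line 4: ['guitar', 'an'] (min_width=9, slack=5)
Line 5: ['paper', 'fire'] (min_width=10, slack=4)
Line 6: ['happy', 'all', 'ant'] (min_width=13, slack=1)
Line 7: ['any', 'hard'] (min_width=8, slack=6)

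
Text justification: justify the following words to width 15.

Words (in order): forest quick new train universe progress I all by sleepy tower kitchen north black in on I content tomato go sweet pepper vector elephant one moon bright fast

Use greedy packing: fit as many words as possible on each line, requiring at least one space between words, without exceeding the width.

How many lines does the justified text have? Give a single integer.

Line 1: ['forest', 'quick'] (min_width=12, slack=3)
Line 2: ['new', 'train'] (min_width=9, slack=6)
Line 3: ['universe'] (min_width=8, slack=7)
Line 4: ['progress', 'I', 'all'] (min_width=14, slack=1)
Line 5: ['by', 'sleepy', 'tower'] (min_width=15, slack=0)
Line 6: ['kitchen', 'north'] (min_width=13, slack=2)
Line 7: ['black', 'in', 'on', 'I'] (min_width=13, slack=2)
Line 8: ['content', 'tomato'] (min_width=14, slack=1)
Line 9: ['go', 'sweet', 'pepper'] (min_width=15, slack=0)
Line 10: ['vector', 'elephant'] (min_width=15, slack=0)
Line 11: ['one', 'moon', 'bright'] (min_width=15, slack=0)
Line 12: ['fast'] (min_width=4, slack=11)
Total lines: 12

Answer: 12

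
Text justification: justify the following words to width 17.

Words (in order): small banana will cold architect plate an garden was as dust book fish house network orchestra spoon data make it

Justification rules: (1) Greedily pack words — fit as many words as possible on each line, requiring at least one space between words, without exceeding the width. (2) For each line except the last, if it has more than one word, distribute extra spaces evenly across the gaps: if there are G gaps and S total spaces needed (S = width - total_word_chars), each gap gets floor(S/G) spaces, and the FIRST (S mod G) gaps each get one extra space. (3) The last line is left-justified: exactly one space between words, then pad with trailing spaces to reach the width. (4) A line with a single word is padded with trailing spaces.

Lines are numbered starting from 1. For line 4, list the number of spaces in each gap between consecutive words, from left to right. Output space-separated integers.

Line 1: ['small', 'banana', 'will'] (min_width=17, slack=0)
Line 2: ['cold', 'architect'] (min_width=14, slack=3)
Line 3: ['plate', 'an', 'garden'] (min_width=15, slack=2)
Line 4: ['was', 'as', 'dust', 'book'] (min_width=16, slack=1)
Line 5: ['fish', 'house'] (min_width=10, slack=7)
Line 6: ['network', 'orchestra'] (min_width=17, slack=0)
Line 7: ['spoon', 'data', 'make'] (min_width=15, slack=2)
Line 8: ['it'] (min_width=2, slack=15)

Answer: 2 1 1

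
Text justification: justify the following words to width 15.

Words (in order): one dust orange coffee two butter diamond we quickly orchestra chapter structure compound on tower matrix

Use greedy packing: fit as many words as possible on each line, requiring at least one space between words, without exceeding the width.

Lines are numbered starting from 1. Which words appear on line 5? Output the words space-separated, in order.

Line 1: ['one', 'dust', 'orange'] (min_width=15, slack=0)
Line 2: ['coffee', 'two'] (min_width=10, slack=5)
Line 3: ['butter', 'diamond'] (min_width=14, slack=1)
Line 4: ['we', 'quickly'] (min_width=10, slack=5)
Line 5: ['orchestra'] (min_width=9, slack=6)
Line 6: ['chapter'] (min_width=7, slack=8)
Line 7: ['structure'] (min_width=9, slack=6)
Line 8: ['compound', 'on'] (min_width=11, slack=4)
Line 9: ['tower', 'matrix'] (min_width=12, slack=3)

Answer: orchestra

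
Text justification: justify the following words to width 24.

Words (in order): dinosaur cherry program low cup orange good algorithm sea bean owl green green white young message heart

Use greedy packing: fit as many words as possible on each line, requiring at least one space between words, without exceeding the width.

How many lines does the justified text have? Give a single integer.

Line 1: ['dinosaur', 'cherry', 'program'] (min_width=23, slack=1)
Line 2: ['low', 'cup', 'orange', 'good'] (min_width=19, slack=5)
Line 3: ['algorithm', 'sea', 'bean', 'owl'] (min_width=22, slack=2)
Line 4: ['green', 'green', 'white', 'young'] (min_width=23, slack=1)
Line 5: ['message', 'heart'] (min_width=13, slack=11)
Total lines: 5

Answer: 5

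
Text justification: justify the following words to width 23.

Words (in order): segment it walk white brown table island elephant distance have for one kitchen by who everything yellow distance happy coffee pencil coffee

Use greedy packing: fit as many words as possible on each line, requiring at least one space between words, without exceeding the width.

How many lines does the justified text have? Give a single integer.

Answer: 7

Derivation:
Line 1: ['segment', 'it', 'walk', 'white'] (min_width=21, slack=2)
Line 2: ['brown', 'table', 'island'] (min_width=18, slack=5)
Line 3: ['elephant', 'distance', 'have'] (min_width=22, slack=1)
Line 4: ['for', 'one', 'kitchen', 'by', 'who'] (min_width=22, slack=1)
Line 5: ['everything', 'yellow'] (min_width=17, slack=6)
Line 6: ['distance', 'happy', 'coffee'] (min_width=21, slack=2)
Line 7: ['pencil', 'coffee'] (min_width=13, slack=10)
Total lines: 7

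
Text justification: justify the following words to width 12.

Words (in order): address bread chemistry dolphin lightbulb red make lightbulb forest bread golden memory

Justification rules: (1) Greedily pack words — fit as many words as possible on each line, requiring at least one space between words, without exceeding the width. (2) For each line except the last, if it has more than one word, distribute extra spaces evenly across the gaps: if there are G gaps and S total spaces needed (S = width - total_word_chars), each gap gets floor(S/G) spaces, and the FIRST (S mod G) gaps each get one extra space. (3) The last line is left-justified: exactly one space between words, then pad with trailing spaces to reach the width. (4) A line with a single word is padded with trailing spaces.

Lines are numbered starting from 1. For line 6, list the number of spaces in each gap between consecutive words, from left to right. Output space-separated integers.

Answer: 5

Derivation:
Line 1: ['address'] (min_width=7, slack=5)
Line 2: ['bread'] (min_width=5, slack=7)
Line 3: ['chemistry'] (min_width=9, slack=3)
Line 4: ['dolphin'] (min_width=7, slack=5)
Line 5: ['lightbulb'] (min_width=9, slack=3)
Line 6: ['red', 'make'] (min_width=8, slack=4)
Line 7: ['lightbulb'] (min_width=9, slack=3)
Line 8: ['forest', 'bread'] (min_width=12, slack=0)
Line 9: ['golden'] (min_width=6, slack=6)
Line 10: ['memory'] (min_width=6, slack=6)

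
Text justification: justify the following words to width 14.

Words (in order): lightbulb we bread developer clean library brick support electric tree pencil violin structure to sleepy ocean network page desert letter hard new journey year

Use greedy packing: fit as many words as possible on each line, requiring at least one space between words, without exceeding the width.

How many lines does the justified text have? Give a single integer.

Line 1: ['lightbulb', 'we'] (min_width=12, slack=2)
Line 2: ['bread'] (min_width=5, slack=9)
Line 3: ['developer'] (min_width=9, slack=5)
Line 4: ['clean', 'library'] (min_width=13, slack=1)
Line 5: ['brick', 'support'] (min_width=13, slack=1)
Line 6: ['electric', 'tree'] (min_width=13, slack=1)
Line 7: ['pencil', 'violin'] (min_width=13, slack=1)
Line 8: ['structure', 'to'] (min_width=12, slack=2)
Line 9: ['sleepy', 'ocean'] (min_width=12, slack=2)
Line 10: ['network', 'page'] (min_width=12, slack=2)
Line 11: ['desert', 'letter'] (min_width=13, slack=1)
Line 12: ['hard', 'new'] (min_width=8, slack=6)
Line 13: ['journey', 'year'] (min_width=12, slack=2)
Total lines: 13

Answer: 13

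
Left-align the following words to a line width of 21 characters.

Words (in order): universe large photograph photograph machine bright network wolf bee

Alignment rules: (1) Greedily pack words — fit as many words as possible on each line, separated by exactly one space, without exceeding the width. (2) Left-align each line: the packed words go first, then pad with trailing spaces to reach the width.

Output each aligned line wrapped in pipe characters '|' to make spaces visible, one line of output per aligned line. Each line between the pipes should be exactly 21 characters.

Answer: |universe large       |
|photograph photograph|
|machine bright       |
|network wolf bee     |

Derivation:
Line 1: ['universe', 'large'] (min_width=14, slack=7)
Line 2: ['photograph', 'photograph'] (min_width=21, slack=0)
Line 3: ['machine', 'bright'] (min_width=14, slack=7)
Line 4: ['network', 'wolf', 'bee'] (min_width=16, slack=5)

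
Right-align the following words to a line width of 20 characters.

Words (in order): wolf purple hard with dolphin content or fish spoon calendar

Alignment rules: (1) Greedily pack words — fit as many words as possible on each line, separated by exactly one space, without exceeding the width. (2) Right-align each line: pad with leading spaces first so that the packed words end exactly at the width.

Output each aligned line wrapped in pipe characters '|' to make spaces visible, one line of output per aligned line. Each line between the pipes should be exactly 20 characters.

Line 1: ['wolf', 'purple', 'hard'] (min_width=16, slack=4)
Line 2: ['with', 'dolphin', 'content'] (min_width=20, slack=0)
Line 3: ['or', 'fish', 'spoon'] (min_width=13, slack=7)
Line 4: ['calendar'] (min_width=8, slack=12)

Answer: |    wolf purple hard|
|with dolphin content|
|       or fish spoon|
|            calendar|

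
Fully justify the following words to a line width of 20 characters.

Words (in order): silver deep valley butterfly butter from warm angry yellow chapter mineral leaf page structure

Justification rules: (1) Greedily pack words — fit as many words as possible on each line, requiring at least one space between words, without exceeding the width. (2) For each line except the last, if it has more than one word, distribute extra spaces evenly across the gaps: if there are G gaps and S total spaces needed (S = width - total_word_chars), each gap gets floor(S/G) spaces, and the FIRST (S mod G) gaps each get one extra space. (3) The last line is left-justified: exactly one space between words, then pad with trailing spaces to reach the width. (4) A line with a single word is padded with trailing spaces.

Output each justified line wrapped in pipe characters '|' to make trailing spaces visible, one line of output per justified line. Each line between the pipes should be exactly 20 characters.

Line 1: ['silver', 'deep', 'valley'] (min_width=18, slack=2)
Line 2: ['butterfly', 'butter'] (min_width=16, slack=4)
Line 3: ['from', 'warm', 'angry'] (min_width=15, slack=5)
Line 4: ['yellow', 'chapter'] (min_width=14, slack=6)
Line 5: ['mineral', 'leaf', 'page'] (min_width=17, slack=3)
Line 6: ['structure'] (min_width=9, slack=11)

Answer: |silver  deep  valley|
|butterfly     butter|
|from    warm   angry|
|yellow       chapter|
|mineral   leaf  page|
|structure           |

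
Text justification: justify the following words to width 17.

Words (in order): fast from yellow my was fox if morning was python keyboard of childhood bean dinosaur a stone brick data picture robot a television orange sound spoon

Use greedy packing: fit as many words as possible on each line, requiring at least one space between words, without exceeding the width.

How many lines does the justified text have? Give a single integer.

Answer: 10

Derivation:
Line 1: ['fast', 'from', 'yellow'] (min_width=16, slack=1)
Line 2: ['my', 'was', 'fox', 'if'] (min_width=13, slack=4)
Line 3: ['morning', 'was'] (min_width=11, slack=6)
Line 4: ['python', 'keyboard'] (min_width=15, slack=2)
Line 5: ['of', 'childhood', 'bean'] (min_width=17, slack=0)
Line 6: ['dinosaur', 'a', 'stone'] (min_width=16, slack=1)
Line 7: ['brick', 'data'] (min_width=10, slack=7)
Line 8: ['picture', 'robot', 'a'] (min_width=15, slack=2)
Line 9: ['television', 'orange'] (min_width=17, slack=0)
Line 10: ['sound', 'spoon'] (min_width=11, slack=6)
Total lines: 10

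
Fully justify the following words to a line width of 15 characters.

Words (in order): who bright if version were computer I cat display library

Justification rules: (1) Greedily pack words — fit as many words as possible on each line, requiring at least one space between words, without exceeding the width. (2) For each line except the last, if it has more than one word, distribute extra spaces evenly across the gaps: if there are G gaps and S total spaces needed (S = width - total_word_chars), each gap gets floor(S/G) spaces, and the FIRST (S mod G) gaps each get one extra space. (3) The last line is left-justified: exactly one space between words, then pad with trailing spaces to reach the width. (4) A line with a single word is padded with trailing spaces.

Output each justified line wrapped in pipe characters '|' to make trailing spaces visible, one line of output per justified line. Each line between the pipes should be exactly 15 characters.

Line 1: ['who', 'bright', 'if'] (min_width=13, slack=2)
Line 2: ['version', 'were'] (min_width=12, slack=3)
Line 3: ['computer', 'I', 'cat'] (min_width=14, slack=1)
Line 4: ['display', 'library'] (min_width=15, slack=0)

Answer: |who  bright  if|
|version    were|
|computer  I cat|
|display library|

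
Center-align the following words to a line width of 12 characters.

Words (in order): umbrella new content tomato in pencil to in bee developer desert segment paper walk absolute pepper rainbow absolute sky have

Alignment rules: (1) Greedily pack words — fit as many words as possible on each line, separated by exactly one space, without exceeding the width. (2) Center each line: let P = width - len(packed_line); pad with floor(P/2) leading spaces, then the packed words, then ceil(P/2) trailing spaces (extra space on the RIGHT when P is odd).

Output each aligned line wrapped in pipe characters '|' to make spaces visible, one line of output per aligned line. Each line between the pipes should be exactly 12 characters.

Answer: |umbrella new|
|  content   |
| tomato in  |
|pencil to in|
|    bee     |
| developer  |
|   desert   |
|  segment   |
| paper walk |
|  absolute  |
|   pepper   |
|  rainbow   |
|absolute sky|
|    have    |

Derivation:
Line 1: ['umbrella', 'new'] (min_width=12, slack=0)
Line 2: ['content'] (min_width=7, slack=5)
Line 3: ['tomato', 'in'] (min_width=9, slack=3)
Line 4: ['pencil', 'to', 'in'] (min_width=12, slack=0)
Line 5: ['bee'] (min_width=3, slack=9)
Line 6: ['developer'] (min_width=9, slack=3)
Line 7: ['desert'] (min_width=6, slack=6)
Line 8: ['segment'] (min_width=7, slack=5)
Line 9: ['paper', 'walk'] (min_width=10, slack=2)
Line 10: ['absolute'] (min_width=8, slack=4)
Line 11: ['pepper'] (min_width=6, slack=6)
Line 12: ['rainbow'] (min_width=7, slack=5)
Line 13: ['absolute', 'sky'] (min_width=12, slack=0)
Line 14: ['have'] (min_width=4, slack=8)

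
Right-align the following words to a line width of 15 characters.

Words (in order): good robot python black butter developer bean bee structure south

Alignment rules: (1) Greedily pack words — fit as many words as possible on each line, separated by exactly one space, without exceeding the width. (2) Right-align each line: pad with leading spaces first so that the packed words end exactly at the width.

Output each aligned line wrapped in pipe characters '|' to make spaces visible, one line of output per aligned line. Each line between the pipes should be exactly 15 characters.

Answer: |     good robot|
|   python black|
|         butter|
| developer bean|
|  bee structure|
|          south|

Derivation:
Line 1: ['good', 'robot'] (min_width=10, slack=5)
Line 2: ['python', 'black'] (min_width=12, slack=3)
Line 3: ['butter'] (min_width=6, slack=9)
Line 4: ['developer', 'bean'] (min_width=14, slack=1)
Line 5: ['bee', 'structure'] (min_width=13, slack=2)
Line 6: ['south'] (min_width=5, slack=10)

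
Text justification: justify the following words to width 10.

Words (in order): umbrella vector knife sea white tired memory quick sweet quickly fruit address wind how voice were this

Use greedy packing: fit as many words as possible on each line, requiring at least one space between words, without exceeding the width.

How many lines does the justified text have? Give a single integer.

Answer: 14

Derivation:
Line 1: ['umbrella'] (min_width=8, slack=2)
Line 2: ['vector'] (min_width=6, slack=4)
Line 3: ['knife', 'sea'] (min_width=9, slack=1)
Line 4: ['white'] (min_width=5, slack=5)
Line 5: ['tired'] (min_width=5, slack=5)
Line 6: ['memory'] (min_width=6, slack=4)
Line 7: ['quick'] (min_width=5, slack=5)
Line 8: ['sweet'] (min_width=5, slack=5)
Line 9: ['quickly'] (min_width=7, slack=3)
Line 10: ['fruit'] (min_width=5, slack=5)
Line 11: ['address'] (min_width=7, slack=3)
Line 12: ['wind', 'how'] (min_width=8, slack=2)
Line 13: ['voice', 'were'] (min_width=10, slack=0)
Line 14: ['this'] (min_width=4, slack=6)
Total lines: 14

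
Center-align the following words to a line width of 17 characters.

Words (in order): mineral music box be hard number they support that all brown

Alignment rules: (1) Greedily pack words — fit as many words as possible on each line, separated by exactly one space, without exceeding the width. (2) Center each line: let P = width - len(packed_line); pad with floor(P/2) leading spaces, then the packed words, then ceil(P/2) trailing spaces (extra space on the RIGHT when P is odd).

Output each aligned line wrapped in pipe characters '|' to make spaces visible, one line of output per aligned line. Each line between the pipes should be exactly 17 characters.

Line 1: ['mineral', 'music', 'box'] (min_width=17, slack=0)
Line 2: ['be', 'hard', 'number'] (min_width=14, slack=3)
Line 3: ['they', 'support', 'that'] (min_width=17, slack=0)
Line 4: ['all', 'brown'] (min_width=9, slack=8)

Answer: |mineral music box|
| be hard number  |
|they support that|
|    all brown    |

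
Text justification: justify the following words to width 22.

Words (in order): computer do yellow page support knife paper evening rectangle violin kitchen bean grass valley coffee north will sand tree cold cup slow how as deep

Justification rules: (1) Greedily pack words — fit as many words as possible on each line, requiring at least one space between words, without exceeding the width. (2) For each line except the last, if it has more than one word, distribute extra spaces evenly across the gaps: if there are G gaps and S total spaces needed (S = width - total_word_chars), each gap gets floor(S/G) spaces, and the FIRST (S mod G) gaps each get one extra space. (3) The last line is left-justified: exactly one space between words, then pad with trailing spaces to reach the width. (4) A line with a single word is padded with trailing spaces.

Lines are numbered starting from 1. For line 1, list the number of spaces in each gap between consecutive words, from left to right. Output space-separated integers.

Answer: 3 3

Derivation:
Line 1: ['computer', 'do', 'yellow'] (min_width=18, slack=4)
Line 2: ['page', 'support', 'knife'] (min_width=18, slack=4)
Line 3: ['paper', 'evening'] (min_width=13, slack=9)
Line 4: ['rectangle', 'violin'] (min_width=16, slack=6)
Line 5: ['kitchen', 'bean', 'grass'] (min_width=18, slack=4)
Line 6: ['valley', 'coffee', 'north'] (min_width=19, slack=3)
Line 7: ['will', 'sand', 'tree', 'cold'] (min_width=19, slack=3)
Line 8: ['cup', 'slow', 'how', 'as', 'deep'] (min_width=20, slack=2)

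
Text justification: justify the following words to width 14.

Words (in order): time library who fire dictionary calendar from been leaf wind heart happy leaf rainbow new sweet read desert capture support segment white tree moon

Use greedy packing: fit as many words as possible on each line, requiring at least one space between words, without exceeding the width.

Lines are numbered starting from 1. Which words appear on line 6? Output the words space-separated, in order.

Answer: heart happy

Derivation:
Line 1: ['time', 'library'] (min_width=12, slack=2)
Line 2: ['who', 'fire'] (min_width=8, slack=6)
Line 3: ['dictionary'] (min_width=10, slack=4)
Line 4: ['calendar', 'from'] (min_width=13, slack=1)
Line 5: ['been', 'leaf', 'wind'] (min_width=14, slack=0)
Line 6: ['heart', 'happy'] (min_width=11, slack=3)
Line 7: ['leaf', 'rainbow'] (min_width=12, slack=2)
Line 8: ['new', 'sweet', 'read'] (min_width=14, slack=0)
Line 9: ['desert', 'capture'] (min_width=14, slack=0)
Line 10: ['support'] (min_width=7, slack=7)
Line 11: ['segment', 'white'] (min_width=13, slack=1)
Line 12: ['tree', 'moon'] (min_width=9, slack=5)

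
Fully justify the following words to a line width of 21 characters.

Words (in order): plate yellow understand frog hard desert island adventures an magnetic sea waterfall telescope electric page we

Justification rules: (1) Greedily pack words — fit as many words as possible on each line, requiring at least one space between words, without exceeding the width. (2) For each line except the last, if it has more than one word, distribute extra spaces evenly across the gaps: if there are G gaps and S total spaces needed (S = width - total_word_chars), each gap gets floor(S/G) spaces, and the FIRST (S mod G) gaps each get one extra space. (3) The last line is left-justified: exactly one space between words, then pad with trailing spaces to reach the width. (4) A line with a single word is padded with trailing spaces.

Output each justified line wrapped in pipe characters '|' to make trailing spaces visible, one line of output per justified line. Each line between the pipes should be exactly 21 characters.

Answer: |plate          yellow|
|understand  frog hard|
|desert         island|
|adventures         an|
|magnetic          sea|
|waterfall   telescope|
|electric page we     |

Derivation:
Line 1: ['plate', 'yellow'] (min_width=12, slack=9)
Line 2: ['understand', 'frog', 'hard'] (min_width=20, slack=1)
Line 3: ['desert', 'island'] (min_width=13, slack=8)
Line 4: ['adventures', 'an'] (min_width=13, slack=8)
Line 5: ['magnetic', 'sea'] (min_width=12, slack=9)
Line 6: ['waterfall', 'telescope'] (min_width=19, slack=2)
Line 7: ['electric', 'page', 'we'] (min_width=16, slack=5)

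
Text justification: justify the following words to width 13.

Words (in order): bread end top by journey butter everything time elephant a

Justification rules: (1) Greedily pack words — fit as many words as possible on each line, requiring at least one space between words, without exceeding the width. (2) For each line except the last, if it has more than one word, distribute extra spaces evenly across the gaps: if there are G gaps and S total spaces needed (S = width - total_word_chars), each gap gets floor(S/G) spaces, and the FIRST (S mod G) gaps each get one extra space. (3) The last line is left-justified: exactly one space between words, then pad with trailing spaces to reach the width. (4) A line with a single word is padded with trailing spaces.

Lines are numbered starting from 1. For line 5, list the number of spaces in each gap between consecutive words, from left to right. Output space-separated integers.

Answer: 1

Derivation:
Line 1: ['bread', 'end', 'top'] (min_width=13, slack=0)
Line 2: ['by', 'journey'] (min_width=10, slack=3)
Line 3: ['butter'] (min_width=6, slack=7)
Line 4: ['everything'] (min_width=10, slack=3)
Line 5: ['time', 'elephant'] (min_width=13, slack=0)
Line 6: ['a'] (min_width=1, slack=12)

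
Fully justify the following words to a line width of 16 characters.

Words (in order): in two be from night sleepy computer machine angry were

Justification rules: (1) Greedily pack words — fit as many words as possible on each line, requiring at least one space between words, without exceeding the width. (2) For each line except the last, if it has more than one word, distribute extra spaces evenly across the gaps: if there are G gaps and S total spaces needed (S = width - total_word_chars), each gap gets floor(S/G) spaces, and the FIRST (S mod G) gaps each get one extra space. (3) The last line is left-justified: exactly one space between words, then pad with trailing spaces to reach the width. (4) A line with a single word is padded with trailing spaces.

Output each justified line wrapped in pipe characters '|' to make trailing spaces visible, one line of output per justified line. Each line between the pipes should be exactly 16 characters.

Line 1: ['in', 'two', 'be', 'from'] (min_width=14, slack=2)
Line 2: ['night', 'sleepy'] (min_width=12, slack=4)
Line 3: ['computer', 'machine'] (min_width=16, slack=0)
Line 4: ['angry', 'were'] (min_width=10, slack=6)

Answer: |in  two  be from|
|night     sleepy|
|computer machine|
|angry were      |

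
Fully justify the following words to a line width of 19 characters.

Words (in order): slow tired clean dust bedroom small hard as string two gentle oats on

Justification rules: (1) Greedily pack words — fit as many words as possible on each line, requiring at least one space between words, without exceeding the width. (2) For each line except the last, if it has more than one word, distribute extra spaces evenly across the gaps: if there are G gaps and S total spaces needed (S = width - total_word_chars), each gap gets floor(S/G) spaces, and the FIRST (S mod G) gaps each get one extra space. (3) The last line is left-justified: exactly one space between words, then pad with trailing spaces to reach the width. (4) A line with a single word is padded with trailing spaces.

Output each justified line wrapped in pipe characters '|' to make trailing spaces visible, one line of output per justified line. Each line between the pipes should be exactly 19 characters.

Line 1: ['slow', 'tired', 'clean'] (min_width=16, slack=3)
Line 2: ['dust', 'bedroom', 'small'] (min_width=18, slack=1)
Line 3: ['hard', 'as', 'string', 'two'] (min_width=18, slack=1)
Line 4: ['gentle', 'oats', 'on'] (min_width=14, slack=5)

Answer: |slow   tired  clean|
|dust  bedroom small|
|hard  as string two|
|gentle oats on     |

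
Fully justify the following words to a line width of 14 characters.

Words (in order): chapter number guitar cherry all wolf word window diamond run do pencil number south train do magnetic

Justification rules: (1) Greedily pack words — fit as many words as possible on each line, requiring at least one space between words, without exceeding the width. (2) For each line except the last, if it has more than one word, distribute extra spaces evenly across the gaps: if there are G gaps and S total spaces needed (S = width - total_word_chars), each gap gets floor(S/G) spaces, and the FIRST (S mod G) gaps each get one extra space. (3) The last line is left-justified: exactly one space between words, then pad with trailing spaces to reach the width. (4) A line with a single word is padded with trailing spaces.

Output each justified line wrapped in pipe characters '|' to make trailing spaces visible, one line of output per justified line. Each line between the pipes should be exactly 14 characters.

Line 1: ['chapter', 'number'] (min_width=14, slack=0)
Line 2: ['guitar', 'cherry'] (min_width=13, slack=1)
Line 3: ['all', 'wolf', 'word'] (min_width=13, slack=1)
Line 4: ['window', 'diamond'] (min_width=14, slack=0)
Line 5: ['run', 'do', 'pencil'] (min_width=13, slack=1)
Line 6: ['number', 'south'] (min_width=12, slack=2)
Line 7: ['train', 'do'] (min_width=8, slack=6)
Line 8: ['magnetic'] (min_width=8, slack=6)

Answer: |chapter number|
|guitar  cherry|
|all  wolf word|
|window diamond|
|run  do pencil|
|number   south|
|train       do|
|magnetic      |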